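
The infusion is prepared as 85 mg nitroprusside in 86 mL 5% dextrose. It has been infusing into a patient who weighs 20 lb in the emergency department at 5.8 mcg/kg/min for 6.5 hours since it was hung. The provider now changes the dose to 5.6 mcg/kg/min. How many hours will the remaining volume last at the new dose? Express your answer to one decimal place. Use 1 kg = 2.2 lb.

Initial rate:
Weight = 20 lb ÷ 2.2 lb/kg = 9.090909 kg
Dose = 5.8 mcg/kg/min × 9.090909 kg = 52.72727 mcg/min
52.72727 mcg/min × 60 min/hr = 3163.636 mcg/hr
Concentration = 85 mg ÷ 86 mL = 0.9883721 mg/mL = 988.3721 mcg/mL
Rate = 3163.636 mcg/hr ÷ 988.3721 mcg/mL = 3.200856 mL/hr
Volume infused so far = 3.200856 mL/hr × 6.5 hr = 20.80556 mL
Volume remaining = 86 − 20.80556 = 65.19444 mL
New rate:
Dose = 5.6 mcg/kg/min × 9.090909 kg = 50.90909 mcg/min
50.90909 mcg/min × 60 min/hr = 3054.545 mcg/hr
Rate = 3054.545 mcg/hr ÷ 988.3721 mcg/mL = 3.090481 mL/hr
Time remaining = 65.19444 mL ÷ 3.090481 mL/hr = 21.09524 hr

21.1 hours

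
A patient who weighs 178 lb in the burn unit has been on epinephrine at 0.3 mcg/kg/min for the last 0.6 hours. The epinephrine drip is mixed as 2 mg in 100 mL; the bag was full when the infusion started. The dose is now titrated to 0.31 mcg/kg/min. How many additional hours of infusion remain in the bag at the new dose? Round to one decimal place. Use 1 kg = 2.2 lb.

Initial rate:
Weight = 178 lb ÷ 2.2 lb/kg = 80.90909 kg
Dose = 0.3 mcg/kg/min × 80.90909 kg = 24.27273 mcg/min
24.27273 mcg/min × 60 min/hr = 1456.364 mcg/hr
Concentration = 2 mg ÷ 100 mL = 0.02 mg/mL = 20 mcg/mL
Rate = 1456.364 mcg/hr ÷ 20 mcg/mL = 72.81818 mL/hr
Volume infused so far = 72.81818 mL/hr × 0.6 hr = 43.69091 mL
Volume remaining = 100 − 43.69091 = 56.30909 mL
New rate:
Dose = 0.31 mcg/kg/min × 80.90909 kg = 25.08182 mcg/min
25.08182 mcg/min × 60 min/hr = 1504.909 mcg/hr
Rate = 1504.909 mcg/hr ÷ 20 mcg/mL = 75.24545 mL/hr
Time remaining = 56.30909 mL ÷ 75.24545 mL/hr = 0.7483388 hr

0.7 hours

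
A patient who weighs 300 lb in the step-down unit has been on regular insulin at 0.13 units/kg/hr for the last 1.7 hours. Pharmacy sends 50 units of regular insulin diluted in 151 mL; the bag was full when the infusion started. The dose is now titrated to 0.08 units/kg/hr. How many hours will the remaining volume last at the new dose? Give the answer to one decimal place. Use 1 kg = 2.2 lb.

1.8 hours

Initial rate:
Weight = 300 lb ÷ 2.2 lb/kg = 136.3636 kg
Dose = 0.13 units/kg/hr × 136.3636 kg = 17.72727 units/hr
Concentration = 50 units ÷ 151 mL = 0.3311258 units/mL
Rate = 17.72727 units/hr ÷ 0.3311258 units/mL = 53.53636 mL/hr
Volume infused so far = 53.53636 mL/hr × 1.7 hr = 91.01182 mL
Volume remaining = 151 − 91.01182 = 59.98818 mL
New rate:
Dose = 0.08 units/kg/hr × 136.3636 kg = 10.90909 units/hr
Rate = 10.90909 units/hr ÷ 0.3311258 units/mL = 32.94545 mL/hr
Time remaining = 59.98818 mL ÷ 32.94545 mL/hr = 1.820833 hr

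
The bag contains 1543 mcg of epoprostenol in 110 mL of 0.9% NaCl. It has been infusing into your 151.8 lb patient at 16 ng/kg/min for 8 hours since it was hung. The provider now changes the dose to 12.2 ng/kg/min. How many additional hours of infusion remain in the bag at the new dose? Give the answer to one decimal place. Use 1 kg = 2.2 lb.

20.1 hours

Initial rate:
Weight = 151.8 lb ÷ 2.2 lb/kg = 69 kg
Dose = 16 ng/kg/min × 69 kg = 1104 ng/min
1104 ng/min × 60 min/hr = 66240 ng/hr
Concentration = 1543 mcg ÷ 110 mL = 14.02727 mcg/mL = 14027.27 ng/mL
Rate = 66240 ng/hr ÷ 14027.27 ng/mL = 4.722229 mL/hr
Volume infused so far = 4.722229 mL/hr × 8 hr = 37.77784 mL
Volume remaining = 110 − 37.77784 = 72.22216 mL
New rate:
Dose = 12.2 ng/kg/min × 69 kg = 841.8 ng/min
841.8 ng/min × 60 min/hr = 50508 ng/hr
Rate = 50508 ng/hr ÷ 14027.27 ng/mL = 3.6007 mL/hr
Time remaining = 72.22216 mL ÷ 3.6007 mL/hr = 20.05781 hr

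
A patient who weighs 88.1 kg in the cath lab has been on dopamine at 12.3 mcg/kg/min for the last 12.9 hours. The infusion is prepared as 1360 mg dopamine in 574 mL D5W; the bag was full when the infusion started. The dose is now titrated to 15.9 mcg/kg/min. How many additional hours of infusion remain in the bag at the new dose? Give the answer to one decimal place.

Initial rate:
Dose = 12.3 mcg/kg/min × 88.1 kg = 1083.63 mcg/min
1083.63 mcg/min × 60 min/hr = 65017.8 mcg/hr
Concentration = 1360 mg ÷ 574 mL = 2.369338 mg/mL = 2369.338 mcg/mL
Rate = 65017.8 mcg/hr ÷ 2369.338 mcg/mL = 27.44134 mL/hr
Volume infused so far = 27.44134 mL/hr × 12.9 hr = 353.9932 mL
Volume remaining = 574 − 353.9932 = 220.0068 mL
New rate:
Dose = 15.9 mcg/kg/min × 88.1 kg = 1400.79 mcg/min
1400.79 mcg/min × 60 min/hr = 84047.4 mcg/hr
Rate = 84047.4 mcg/hr ÷ 2369.338 mcg/mL = 35.47295 mL/hr
Time remaining = 220.0068 mL ÷ 35.47295 mL/hr = 6.2021 hr

6.2 hours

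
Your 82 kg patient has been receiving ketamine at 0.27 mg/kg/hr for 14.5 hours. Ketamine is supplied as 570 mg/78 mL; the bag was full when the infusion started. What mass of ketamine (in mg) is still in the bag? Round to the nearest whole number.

Dose = 0.27 mg/kg/hr × 82 kg = 22.14 mg/hr
Concentration = 570 mg ÷ 78 mL = 7.307692 mg/mL
Rate = 22.14 mg/hr ÷ 7.307692 mg/mL = 3.029684 mL/hr
Volume infused = 3.029684 mL/hr × 14.5 hr = 43.93042 mL
Volume remaining = 78 − 43.93042 = 34.06958 mL
Drug remaining = 34.06958 mL × 7.307692 mg/mL = 248.97 mg

249 mg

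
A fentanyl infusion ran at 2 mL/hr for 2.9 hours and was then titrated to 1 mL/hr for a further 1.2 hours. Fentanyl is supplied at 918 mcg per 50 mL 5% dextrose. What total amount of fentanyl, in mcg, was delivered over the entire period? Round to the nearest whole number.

129 mcg

Concentration = 918 mcg ÷ 50 mL = 18.36 mcg/mL
Stage 1: 2 mL/hr × 2.9 hr = 5.8 mL → 5.8 mL × 18.36 mcg/mL = 106.488 mcg
Stage 2: 1 mL/hr × 1.2 hr = 1.2 mL → 1.2 mL × 18.36 mcg/mL = 22.032 mcg
Total = 106.488 + 22.032 = 128.52 mcg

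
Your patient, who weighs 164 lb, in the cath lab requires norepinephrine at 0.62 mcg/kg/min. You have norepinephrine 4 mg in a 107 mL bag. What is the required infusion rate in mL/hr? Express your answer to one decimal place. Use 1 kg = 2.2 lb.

Weight = 164 lb ÷ 2.2 lb/kg = 74.54545 kg
Dose = 0.62 mcg/kg/min × 74.54545 kg = 46.21818 mcg/min
46.21818 mcg/min × 60 min/hr = 2773.091 mcg/hr
Concentration = 4 mg ÷ 107 mL = 0.03738318 mg/mL = 37.38318 mcg/mL
Rate = 2773.091 mcg/hr ÷ 37.38318 mcg/mL = 74.18018 mL/hr

74.2 mL/hr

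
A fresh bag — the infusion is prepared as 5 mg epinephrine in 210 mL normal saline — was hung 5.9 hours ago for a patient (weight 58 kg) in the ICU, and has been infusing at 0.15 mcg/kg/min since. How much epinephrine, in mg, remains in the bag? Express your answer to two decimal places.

Dose = 0.15 mcg/kg/min × 58 kg = 8.7 mcg/min
8.7 mcg/min × 60 min/hr = 522 mcg/hr
Concentration = 5 mg ÷ 210 mL = 0.02380952 mg/mL = 23.80952 mcg/mL
Rate = 522 mcg/hr ÷ 23.80952 mcg/mL = 21.924 mL/hr
Volume infused = 21.924 mL/hr × 5.9 hr = 129.3516 mL
Volume remaining = 210 − 129.3516 = 80.6484 mL
Drug remaining = 80.6484 mL × 23.80952 mcg/mL = 1920.2 mcg = 1.9202 mg

1.92 mg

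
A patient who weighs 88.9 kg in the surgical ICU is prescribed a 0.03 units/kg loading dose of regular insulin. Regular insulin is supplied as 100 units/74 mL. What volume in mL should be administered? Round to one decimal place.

Dose = 0.03 units/kg × 88.9 kg = 2.667 units
Concentration = 100 units ÷ 74 mL = 1.351351 units/mL
Volume = 2.667 units ÷ 1.351351 units/mL = 1.97358 mL

2.0 mL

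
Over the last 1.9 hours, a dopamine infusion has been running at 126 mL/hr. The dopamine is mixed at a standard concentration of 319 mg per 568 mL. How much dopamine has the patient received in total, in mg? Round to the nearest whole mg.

134 mg

Concentration = 319 mg ÷ 568 mL = 0.5616197 mg/mL = 561.6197 mcg/mL
Drug rate = 126 mL/hr × 561.6197 mcg/mL = 70764.08 mcg/hr
Total = 70764.08 mcg/hr × 1.9 hr = 134451.8 mcg = 134.4518 mg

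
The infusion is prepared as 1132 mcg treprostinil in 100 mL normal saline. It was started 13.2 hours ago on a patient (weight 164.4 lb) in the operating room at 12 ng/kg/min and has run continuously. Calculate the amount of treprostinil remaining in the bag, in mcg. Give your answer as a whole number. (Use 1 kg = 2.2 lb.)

422 mcg

Weight = 164.4 lb ÷ 2.2 lb/kg = 74.72727 kg
Dose = 12 ng/kg/min × 74.72727 kg = 896.7273 ng/min
896.7273 ng/min × 60 min/hr = 53803.64 ng/hr
Concentration = 1132 mcg ÷ 100 mL = 11.32 mcg/mL = 11320 ng/mL
Rate = 53803.64 ng/hr ÷ 11320 ng/mL = 4.752971 mL/hr
Volume infused = 4.752971 mL/hr × 13.2 hr = 62.73922 mL
Volume remaining = 100 − 62.73922 = 37.26078 mL
Drug remaining = 37.26078 mL × 11320 ng/mL = 421792 ng = 421.792 mcg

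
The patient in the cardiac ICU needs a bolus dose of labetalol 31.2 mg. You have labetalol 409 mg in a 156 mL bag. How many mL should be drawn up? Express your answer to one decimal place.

Concentration = 409 mg ÷ 156 mL = 2.621795 mg/mL
Volume = 31.2 mg ÷ 2.621795 mg/mL = 11.90024 mL

11.9 mL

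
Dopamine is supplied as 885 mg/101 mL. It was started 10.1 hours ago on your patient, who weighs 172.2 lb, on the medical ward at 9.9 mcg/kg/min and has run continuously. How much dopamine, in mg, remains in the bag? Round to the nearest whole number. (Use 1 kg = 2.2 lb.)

Weight = 172.2 lb ÷ 2.2 lb/kg = 78.27273 kg
Dose = 9.9 mcg/kg/min × 78.27273 kg = 774.9 mcg/min
774.9 mcg/min × 60 min/hr = 46494 mcg/hr
Concentration = 885 mg ÷ 101 mL = 8.762376 mg/mL = 8762.376 mcg/mL
Rate = 46494 mcg/hr ÷ 8762.376 mcg/mL = 5.306095 mL/hr
Volume infused = 5.306095 mL/hr × 10.1 hr = 53.59156 mL
Volume remaining = 101 − 53.59156 = 47.40844 mL
Drug remaining = 47.40844 mL × 8762.376 mcg/mL = 415410.6 mcg = 415.4106 mg

415 mg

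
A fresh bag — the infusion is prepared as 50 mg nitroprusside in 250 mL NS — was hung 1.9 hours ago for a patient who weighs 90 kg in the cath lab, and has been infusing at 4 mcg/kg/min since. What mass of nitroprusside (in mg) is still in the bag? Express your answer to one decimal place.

9.0 mg

Dose = 4 mcg/kg/min × 90 kg = 360 mcg/min
360 mcg/min × 60 min/hr = 21600 mcg/hr
Concentration = 50 mg ÷ 250 mL = 0.2 mg/mL = 200 mcg/mL
Rate = 21600 mcg/hr ÷ 200 mcg/mL = 108 mL/hr
Volume infused = 108 mL/hr × 1.9 hr = 205.2 mL
Volume remaining = 250 − 205.2 = 44.8 mL
Drug remaining = 44.8 mL × 200 mcg/mL = 8960 mcg = 8.96 mg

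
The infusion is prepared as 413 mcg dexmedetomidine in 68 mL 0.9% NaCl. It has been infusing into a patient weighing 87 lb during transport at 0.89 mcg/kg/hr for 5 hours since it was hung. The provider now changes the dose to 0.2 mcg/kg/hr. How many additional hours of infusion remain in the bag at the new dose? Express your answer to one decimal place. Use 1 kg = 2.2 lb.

30.0 hours

Initial rate:
Weight = 87 lb ÷ 2.2 lb/kg = 39.54545 kg
Dose = 0.89 mcg/kg/hr × 39.54545 kg = 35.19545 mcg/hr
Concentration = 413 mcg ÷ 68 mL = 6.073529 mcg/mL
Rate = 35.19545 mcg/hr ÷ 6.073529 mcg/mL = 5.794893 mL/hr
Volume infused so far = 5.794893 mL/hr × 5 hr = 28.97447 mL
Volume remaining = 68 − 28.97447 = 39.02553 mL
New rate:
Dose = 0.2 mcg/kg/hr × 39.54545 kg = 7.909091 mcg/hr
Rate = 7.909091 mcg/hr ÷ 6.073529 mcg/mL = 1.302223 mL/hr
Time remaining = 39.02553 mL ÷ 1.302223 mL/hr = 29.96839 hr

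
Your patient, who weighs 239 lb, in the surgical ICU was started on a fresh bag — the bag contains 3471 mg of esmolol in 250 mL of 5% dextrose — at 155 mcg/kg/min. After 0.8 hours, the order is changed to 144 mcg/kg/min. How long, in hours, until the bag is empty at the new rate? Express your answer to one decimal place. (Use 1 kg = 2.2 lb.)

2.8 hours

Initial rate:
Weight = 239 lb ÷ 2.2 lb/kg = 108.6364 kg
Dose = 155 mcg/kg/min × 108.6364 kg = 16838.64 mcg/min
16838.64 mcg/min × 60 min/hr = 1010318 mcg/hr
Concentration = 3471 mg ÷ 250 mL = 13.884 mg/mL = 13884 mcg/mL
Rate = 1010318 mcg/hr ÷ 13884 mcg/mL = 72.76852 mL/hr
Volume infused so far = 72.76852 mL/hr × 0.8 hr = 58.21482 mL
Volume remaining = 250 − 58.21482 = 191.7852 mL
New rate:
Dose = 144 mcg/kg/min × 108.6364 kg = 15643.64 mcg/min
15643.64 mcg/min × 60 min/hr = 938618.2 mcg/hr
Rate = 938618.2 mcg/hr ÷ 13884 mcg/mL = 67.60431 mL/hr
Time remaining = 191.7852 mL ÷ 67.60431 mL/hr = 2.836878 hr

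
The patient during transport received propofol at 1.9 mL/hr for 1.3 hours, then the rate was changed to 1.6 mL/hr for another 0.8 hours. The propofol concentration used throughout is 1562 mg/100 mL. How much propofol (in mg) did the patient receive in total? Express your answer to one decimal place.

Concentration = 1562 mg ÷ 100 mL = 15.62 mg/mL
Stage 1: 1.9 mL/hr × 1.3 hr = 2.47 mL → 2.47 mL × 15.62 mg/mL = 38.5814 mg
Stage 2: 1.6 mL/hr × 0.8 hr = 1.28 mL → 1.28 mL × 15.62 mg/mL = 19.9936 mg
Total = 38.5814 + 19.9936 = 58.575 mg

58.6 mg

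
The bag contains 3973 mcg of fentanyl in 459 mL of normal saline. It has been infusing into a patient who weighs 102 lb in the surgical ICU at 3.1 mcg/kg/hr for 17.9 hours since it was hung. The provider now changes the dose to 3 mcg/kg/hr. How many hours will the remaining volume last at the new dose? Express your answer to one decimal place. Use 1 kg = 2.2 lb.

Initial rate:
Weight = 102 lb ÷ 2.2 lb/kg = 46.36364 kg
Dose = 3.1 mcg/kg/hr × 46.36364 kg = 143.7273 mcg/hr
Concentration = 3973 mcg ÷ 459 mL = 8.655773 mcg/mL
Rate = 143.7273 mcg/hr ÷ 8.655773 mcg/mL = 16.60479 mL/hr
Volume infused so far = 16.60479 mL/hr × 17.9 hr = 297.2257 mL
Volume remaining = 459 − 297.2257 = 161.7743 mL
New rate:
Dose = 3 mcg/kg/hr × 46.36364 kg = 139.0909 mcg/hr
Rate = 139.0909 mcg/hr ÷ 8.655773 mcg/mL = 16.06915 mL/hr
Time remaining = 161.7743 mL ÷ 16.06915 mL/hr = 10.06739 hr

10.1 hours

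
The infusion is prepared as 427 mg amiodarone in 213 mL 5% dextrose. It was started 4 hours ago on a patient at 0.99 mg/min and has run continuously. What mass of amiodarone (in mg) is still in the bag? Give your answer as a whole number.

189 mg

0.99 mg/min × 60 min/hr = 59.4 mg/hr
Concentration = 427 mg ÷ 213 mL = 2.004695 mg/mL
Rate = 59.4 mg/hr ÷ 2.004695 mg/mL = 29.63044 mL/hr
Volume infused = 29.63044 mL/hr × 4 hr = 118.5218 mL
Volume remaining = 213 − 118.5218 = 94.47822 mL
Drug remaining = 94.47822 mL × 2.004695 mg/mL = 189.4 mg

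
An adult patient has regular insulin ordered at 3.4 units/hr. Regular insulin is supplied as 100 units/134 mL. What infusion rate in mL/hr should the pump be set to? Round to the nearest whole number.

Concentration = 100 units ÷ 134 mL = 0.7462687 units/mL
Rate = 3.4 units/hr ÷ 0.7462687 units/mL = 4.556 mL/hr

5 mL/hr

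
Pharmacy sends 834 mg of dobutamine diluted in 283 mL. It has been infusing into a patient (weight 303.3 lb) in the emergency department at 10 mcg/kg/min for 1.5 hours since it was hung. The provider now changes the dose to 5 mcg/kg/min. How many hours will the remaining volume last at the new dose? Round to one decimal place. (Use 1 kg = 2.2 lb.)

Initial rate:
Weight = 303.3 lb ÷ 2.2 lb/kg = 137.8636 kg
Dose = 10 mcg/kg/min × 137.8636 kg = 1378.636 mcg/min
1378.636 mcg/min × 60 min/hr = 82718.18 mcg/hr
Concentration = 834 mg ÷ 283 mL = 2.946996 mg/mL = 2946.996 mcg/mL
Rate = 82718.18 mcg/hr ÷ 2946.996 mcg/mL = 28.06864 mL/hr
Volume infused so far = 28.06864 mL/hr × 1.5 hr = 42.10296 mL
Volume remaining = 283 − 42.10296 = 240.897 mL
New rate:
Dose = 5 mcg/kg/min × 137.8636 kg = 689.3182 mcg/min
689.3182 mcg/min × 60 min/hr = 41359.09 mcg/hr
Rate = 41359.09 mcg/hr ÷ 2946.996 mcg/mL = 14.03432 mL/hr
Time remaining = 240.897 mL ÷ 14.03432 mL/hr = 17.16485 hr

17.2 hours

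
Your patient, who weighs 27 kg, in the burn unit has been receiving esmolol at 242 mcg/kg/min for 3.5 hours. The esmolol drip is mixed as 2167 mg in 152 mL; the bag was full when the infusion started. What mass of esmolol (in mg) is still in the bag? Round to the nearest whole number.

Dose = 242 mcg/kg/min × 27 kg = 6534 mcg/min
6534 mcg/min × 60 min/hr = 392040 mcg/hr
Concentration = 2167 mg ÷ 152 mL = 14.25658 mg/mL = 14256.58 mcg/mL
Rate = 392040 mcg/hr ÷ 14256.58 mcg/mL = 27.49888 mL/hr
Volume infused = 27.49888 mL/hr × 3.5 hr = 96.24609 mL
Volume remaining = 152 − 96.24609 = 55.75391 mL
Drug remaining = 55.75391 mL × 14256.58 mcg/mL = 794860 mcg = 794.86 mg

795 mg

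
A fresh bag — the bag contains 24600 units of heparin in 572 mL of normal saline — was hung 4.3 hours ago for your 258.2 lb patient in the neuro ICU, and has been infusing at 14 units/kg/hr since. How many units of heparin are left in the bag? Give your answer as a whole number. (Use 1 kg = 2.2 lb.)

17535 units

Weight = 258.2 lb ÷ 2.2 lb/kg = 117.3636 kg
Dose = 14 units/kg/hr × 117.3636 kg = 1643.091 units/hr
Concentration = 24600 units ÷ 572 mL = 43.00699 units/mL
Rate = 1643.091 units/hr ÷ 43.00699 units/mL = 38.2052 mL/hr
Volume infused = 38.2052 mL/hr × 4.3 hr = 164.2824 mL
Volume remaining = 572 − 164.2824 = 407.7176 mL
Drug remaining = 407.7176 mL × 43.00699 units/mL = 17534.71 units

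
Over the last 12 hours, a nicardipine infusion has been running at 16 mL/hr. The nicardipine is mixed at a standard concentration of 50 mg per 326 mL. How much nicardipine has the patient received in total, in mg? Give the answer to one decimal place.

Concentration = 50 mg ÷ 326 mL = 0.1533742 mg/mL
Drug rate = 16 mL/hr × 0.1533742 mg/mL = 2.453988 mg/hr
Total = 2.453988 mg/hr × 12 hr = 29.44785 mg

29.4 mg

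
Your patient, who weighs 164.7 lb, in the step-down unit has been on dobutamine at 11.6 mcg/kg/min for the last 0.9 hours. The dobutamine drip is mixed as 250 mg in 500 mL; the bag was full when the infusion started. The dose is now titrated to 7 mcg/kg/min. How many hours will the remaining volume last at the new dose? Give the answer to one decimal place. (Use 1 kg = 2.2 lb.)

6.5 hours

Initial rate:
Weight = 164.7 lb ÷ 2.2 lb/kg = 74.86364 kg
Dose = 11.6 mcg/kg/min × 74.86364 kg = 868.4182 mcg/min
868.4182 mcg/min × 60 min/hr = 52105.09 mcg/hr
Concentration = 250 mg ÷ 500 mL = 0.5 mg/mL = 500 mcg/mL
Rate = 52105.09 mcg/hr ÷ 500 mcg/mL = 104.2102 mL/hr
Volume infused so far = 104.2102 mL/hr × 0.9 hr = 93.78916 mL
Volume remaining = 500 − 93.78916 = 406.2108 mL
New rate:
Dose = 7 mcg/kg/min × 74.86364 kg = 524.0455 mcg/min
524.0455 mcg/min × 60 min/hr = 31442.73 mcg/hr
Rate = 31442.73 mcg/hr ÷ 500 mcg/mL = 62.88545 mL/hr
Time remaining = 406.2108 mL ÷ 62.88545 mL/hr = 6.459536 hr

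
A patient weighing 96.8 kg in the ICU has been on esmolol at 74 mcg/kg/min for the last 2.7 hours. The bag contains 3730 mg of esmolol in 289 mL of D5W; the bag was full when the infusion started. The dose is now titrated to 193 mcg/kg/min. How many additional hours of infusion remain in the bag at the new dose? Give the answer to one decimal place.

Initial rate:
Dose = 74 mcg/kg/min × 96.8 kg = 7163.2 mcg/min
7163.2 mcg/min × 60 min/hr = 429792 mcg/hr
Concentration = 3730 mg ÷ 289 mL = 12.90657 mg/mL = 12906.57 mcg/mL
Rate = 429792 mcg/hr ÷ 12906.57 mcg/mL = 33.30024 mL/hr
Volume infused so far = 33.30024 mL/hr × 2.7 hr = 89.91064 mL
Volume remaining = 289 − 89.91064 = 199.0894 mL
New rate:
Dose = 193 mcg/kg/min × 96.8 kg = 18682.4 mcg/min
18682.4 mcg/min × 60 min/hr = 1120944 mcg/hr
Rate = 1120944 mcg/hr ÷ 12906.57 mcg/mL = 86.85062 mL/hr
Time remaining = 199.0894 mL ÷ 86.85062 mL/hr = 2.292319 hr

2.3 hours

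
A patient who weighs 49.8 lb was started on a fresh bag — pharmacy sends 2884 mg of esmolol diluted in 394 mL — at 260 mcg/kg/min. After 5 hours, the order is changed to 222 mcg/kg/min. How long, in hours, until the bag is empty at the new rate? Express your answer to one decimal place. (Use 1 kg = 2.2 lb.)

3.7 hours

Initial rate:
Weight = 49.8 lb ÷ 2.2 lb/kg = 22.63636 kg
Dose = 260 mcg/kg/min × 22.63636 kg = 5885.455 mcg/min
5885.455 mcg/min × 60 min/hr = 353127.3 mcg/hr
Concentration = 2884 mg ÷ 394 mL = 7.319797 mg/mL = 7319.797 mcg/mL
Rate = 353127.3 mcg/hr ÷ 7319.797 mcg/mL = 48.24277 mL/hr
Volume infused so far = 48.24277 mL/hr × 5 hr = 241.2138 mL
Volume remaining = 394 − 241.2138 = 152.7862 mL
New rate:
Dose = 222 mcg/kg/min × 22.63636 kg = 5025.273 mcg/min
5025.273 mcg/min × 60 min/hr = 301516.4 mcg/hr
Rate = 301516.4 mcg/hr ÷ 7319.797 mcg/mL = 41.1919 mL/hr
Time remaining = 152.7862 mL ÷ 41.1919 mL/hr = 3.709131 hr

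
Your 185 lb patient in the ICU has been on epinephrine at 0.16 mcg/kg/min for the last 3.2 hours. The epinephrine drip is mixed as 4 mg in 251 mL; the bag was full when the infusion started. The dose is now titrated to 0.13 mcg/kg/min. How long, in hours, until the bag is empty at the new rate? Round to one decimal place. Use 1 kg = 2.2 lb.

Initial rate:
Weight = 185 lb ÷ 2.2 lb/kg = 84.09091 kg
Dose = 0.16 mcg/kg/min × 84.09091 kg = 13.45455 mcg/min
13.45455 mcg/min × 60 min/hr = 807.2727 mcg/hr
Concentration = 4 mg ÷ 251 mL = 0.01593625 mg/mL = 15.93625 mcg/mL
Rate = 807.2727 mcg/hr ÷ 15.93625 mcg/mL = 50.65636 mL/hr
Volume infused so far = 50.65636 mL/hr × 3.2 hr = 162.1004 mL
Volume remaining = 251 − 162.1004 = 88.89964 mL
New rate:
Dose = 0.13 mcg/kg/min × 84.09091 kg = 10.93182 mcg/min
10.93182 mcg/min × 60 min/hr = 655.9091 mcg/hr
Rate = 655.9091 mcg/hr ÷ 15.93625 mcg/mL = 41.1583 mL/hr
Time remaining = 88.89964 mL ÷ 41.1583 mL/hr = 2.159945 hr

2.2 hours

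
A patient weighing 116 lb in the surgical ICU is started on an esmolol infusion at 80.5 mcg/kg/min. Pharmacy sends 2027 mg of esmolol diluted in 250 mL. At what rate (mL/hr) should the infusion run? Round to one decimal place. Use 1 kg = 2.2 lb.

31.4 mL/hr

Weight = 116 lb ÷ 2.2 lb/kg = 52.72727 kg
Dose = 80.5 mcg/kg/min × 52.72727 kg = 4244.545 mcg/min
4244.545 mcg/min × 60 min/hr = 254672.7 mcg/hr
Concentration = 2027 mg ÷ 250 mL = 8.108 mg/mL = 8108 mcg/mL
Rate = 254672.7 mcg/hr ÷ 8108 mcg/mL = 31.41006 mL/hr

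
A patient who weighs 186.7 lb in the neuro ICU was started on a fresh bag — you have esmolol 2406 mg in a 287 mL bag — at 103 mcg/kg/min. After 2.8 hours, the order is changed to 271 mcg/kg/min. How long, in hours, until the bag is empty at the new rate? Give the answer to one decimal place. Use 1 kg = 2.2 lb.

0.7 hours

Initial rate:
Weight = 186.7 lb ÷ 2.2 lb/kg = 84.86364 kg
Dose = 103 mcg/kg/min × 84.86364 kg = 8740.955 mcg/min
8740.955 mcg/min × 60 min/hr = 524457.3 mcg/hr
Concentration = 2406 mg ÷ 287 mL = 8.383275 mg/mL = 8383.275 mcg/mL
Rate = 524457.3 mcg/hr ÷ 8383.275 mcg/mL = 62.55995 mL/hr
Volume infused so far = 62.55995 mL/hr × 2.8 hr = 175.1679 mL
Volume remaining = 287 − 175.1679 = 111.8321 mL
New rate:
Dose = 271 mcg/kg/min × 84.86364 kg = 22998.05 mcg/min
22998.05 mcg/min × 60 min/hr = 1379883 mcg/hr
Rate = 1379883 mcg/hr ÷ 8383.275 mcg/mL = 164.5995 mL/hr
Time remaining = 111.8321 mL ÷ 164.5995 mL/hr = 0.6794198 hr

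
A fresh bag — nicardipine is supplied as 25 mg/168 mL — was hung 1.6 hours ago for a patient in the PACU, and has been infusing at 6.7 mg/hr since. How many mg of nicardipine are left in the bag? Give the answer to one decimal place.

14.3 mg

Concentration = 25 mg ÷ 168 mL = 0.1488095 mg/mL
Rate = 6.7 mg/hr ÷ 0.1488095 mg/mL = 45.024 mL/hr
Volume infused = 45.024 mL/hr × 1.6 hr = 72.0384 mL
Volume remaining = 168 − 72.0384 = 95.9616 mL
Drug remaining = 95.9616 mL × 0.1488095 mg/mL = 14.28 mg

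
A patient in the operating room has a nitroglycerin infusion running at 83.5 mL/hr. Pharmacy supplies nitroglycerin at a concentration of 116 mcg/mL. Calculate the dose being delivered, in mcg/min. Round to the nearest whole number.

Drug rate = 83.5 mL/hr × 116 mcg/mL = 9686 mcg/hr
9686 mcg/hr ÷ 60 min/hr = 161.4333 mcg/min

161 mcg/min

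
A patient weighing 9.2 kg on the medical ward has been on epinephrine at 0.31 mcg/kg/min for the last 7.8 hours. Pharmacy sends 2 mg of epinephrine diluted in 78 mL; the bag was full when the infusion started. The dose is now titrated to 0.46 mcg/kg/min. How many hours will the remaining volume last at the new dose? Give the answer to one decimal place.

2.6 hours

Initial rate:
Dose = 0.31 mcg/kg/min × 9.2 kg = 2.852 mcg/min
2.852 mcg/min × 60 min/hr = 171.12 mcg/hr
Concentration = 2 mg ÷ 78 mL = 0.02564103 mg/mL = 25.64103 mcg/mL
Rate = 171.12 mcg/hr ÷ 25.64103 mcg/mL = 6.67368 mL/hr
Volume infused so far = 6.67368 mL/hr × 7.8 hr = 52.0547 mL
Volume remaining = 78 − 52.0547 = 25.9453 mL
New rate:
Dose = 0.46 mcg/kg/min × 9.2 kg = 4.232 mcg/min
4.232 mcg/min × 60 min/hr = 253.92 mcg/hr
Rate = 253.92 mcg/hr ÷ 25.64103 mcg/mL = 9.90288 mL/hr
Time remaining = 25.9453 mL ÷ 9.90288 mL/hr = 2.619975 hr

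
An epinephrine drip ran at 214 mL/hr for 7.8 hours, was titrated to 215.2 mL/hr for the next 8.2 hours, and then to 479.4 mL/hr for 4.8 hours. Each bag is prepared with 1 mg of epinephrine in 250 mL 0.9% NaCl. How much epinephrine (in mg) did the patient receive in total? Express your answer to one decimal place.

Concentration = 1 mg ÷ 250 mL = 0.004 mg/mL
Stage 1: 214 mL/hr × 7.8 hr = 1669.2 mL → 1669.2 mL × 0.004 mg/mL = 6.6768 mg
Stage 2: 215.2 mL/hr × 8.2 hr = 1764.64 mL → 1764.64 mL × 0.004 mg/mL = 7.05856 mg
Stage 3: 479.4 mL/hr × 4.8 hr = 2301.12 mL → 2301.12 mL × 0.004 mg/mL = 9.20448 mg
Total = 6.6768 + 7.05856 + 9.20448 = 22.93984 mg

22.9 mg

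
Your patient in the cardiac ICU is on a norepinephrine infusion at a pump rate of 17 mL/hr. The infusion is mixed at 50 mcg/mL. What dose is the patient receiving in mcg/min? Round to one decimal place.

14.2 mcg/min

Drug rate = 17 mL/hr × 50 mcg/mL = 850 mcg/hr
850 mcg/hr ÷ 60 min/hr = 14.16667 mcg/min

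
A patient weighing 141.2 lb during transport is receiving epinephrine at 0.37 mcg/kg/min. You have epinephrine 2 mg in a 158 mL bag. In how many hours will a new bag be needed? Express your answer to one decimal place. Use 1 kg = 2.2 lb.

1.4 hours

Weight = 141.2 lb ÷ 2.2 lb/kg = 64.18182 kg
Dose = 0.37 mcg/kg/min × 64.18182 kg = 23.74727 mcg/min
23.74727 mcg/min × 60 min/hr = 1424.836 mcg/hr
Concentration = 2 mg ÷ 158 mL = 0.01265823 mg/mL = 12.65823 mcg/mL
Rate = 1424.836 mcg/hr ÷ 12.65823 mcg/mL = 112.5621 mL/hr
Duration = 158 mL ÷ 112.5621 mL/hr = 1.40367 hr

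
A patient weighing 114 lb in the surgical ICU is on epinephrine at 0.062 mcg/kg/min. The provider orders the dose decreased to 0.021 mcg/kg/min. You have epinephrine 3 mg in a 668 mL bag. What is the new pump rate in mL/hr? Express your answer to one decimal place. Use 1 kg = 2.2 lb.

Weight = 114 lb ÷ 2.2 lb/kg = 51.81818 kg
Dose = 0.021 mcg/kg/min × 51.81818 kg = 1.088182 mcg/min
1.088182 mcg/min × 60 min/hr = 65.29091 mcg/hr
Concentration = 3 mg ÷ 668 mL = 0.004491018 mg/mL = 4.491018 mcg/mL
Rate = 65.29091 mcg/hr ÷ 4.491018 mcg/mL = 14.53811 mL/hr

14.5 mL/hr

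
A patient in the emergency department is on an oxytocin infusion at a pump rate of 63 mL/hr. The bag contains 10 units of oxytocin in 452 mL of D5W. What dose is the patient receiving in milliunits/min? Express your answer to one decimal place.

Concentration = 10 units ÷ 452 mL = 0.02212389 units/mL = 22.12389 milliunits/mL
Drug rate = 63 mL/hr × 22.12389 milliunits/mL = 1393.805 milliunits/hr
1393.805 milliunits/hr ÷ 60 min/hr = 23.23009 milliunits/min

23.2 milliunits/min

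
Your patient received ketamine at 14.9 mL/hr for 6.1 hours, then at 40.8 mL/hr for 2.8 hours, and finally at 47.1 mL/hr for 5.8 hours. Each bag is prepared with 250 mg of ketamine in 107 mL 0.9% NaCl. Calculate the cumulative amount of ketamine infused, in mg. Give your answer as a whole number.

Concentration = 250 mg ÷ 107 mL = 2.336449 mg/mL
Stage 1: 14.9 mL/hr × 6.1 hr = 90.89 mL → 90.89 mL × 2.336449 mg/mL = 212.3598 mg
Stage 2: 40.8 mL/hr × 2.8 hr = 114.24 mL → 114.24 mL × 2.336449 mg/mL = 266.9159 mg
Stage 3: 47.1 mL/hr × 5.8 hr = 273.18 mL → 273.18 mL × 2.336449 mg/mL = 638.271 mg
Total = 212.3598 + 266.9159 + 638.271 = 1117.547 mg

1118 mg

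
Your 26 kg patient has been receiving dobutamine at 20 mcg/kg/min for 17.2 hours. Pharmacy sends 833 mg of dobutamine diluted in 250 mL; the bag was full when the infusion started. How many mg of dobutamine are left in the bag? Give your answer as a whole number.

Dose = 20 mcg/kg/min × 26 kg = 520 mcg/min
520 mcg/min × 60 min/hr = 31200 mcg/hr
Concentration = 833 mg ÷ 250 mL = 3.332 mg/mL = 3332 mcg/mL
Rate = 31200 mcg/hr ÷ 3332 mcg/mL = 9.363745 mL/hr
Volume infused = 9.363745 mL/hr × 17.2 hr = 161.0564 mL
Volume remaining = 250 − 161.0564 = 88.94358 mL
Drug remaining = 88.94358 mL × 3332 mcg/mL = 296360 mcg = 296.36 mg

296 mg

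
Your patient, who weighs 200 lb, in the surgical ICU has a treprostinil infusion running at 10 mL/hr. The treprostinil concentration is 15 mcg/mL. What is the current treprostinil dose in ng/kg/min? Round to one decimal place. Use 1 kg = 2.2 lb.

27.5 ng/kg/min

Weight = 200 lb ÷ 2.2 lb/kg = 90.90909 kg
Concentration = 15 mcg/mL = 15000 ng/mL
Drug rate = 10 mL/hr × 15000 ng/mL = 150000 ng/hr
150000 ng/hr ÷ 60 min/hr = 2500 ng/min
2500 ng/min ÷ 90.90909 kg = 27.5 ng/kg/min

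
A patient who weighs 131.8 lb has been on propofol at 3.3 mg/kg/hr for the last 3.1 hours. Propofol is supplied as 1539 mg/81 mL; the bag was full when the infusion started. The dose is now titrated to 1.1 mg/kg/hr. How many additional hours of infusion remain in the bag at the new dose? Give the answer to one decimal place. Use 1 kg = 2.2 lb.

14.1 hours

Initial rate:
Weight = 131.8 lb ÷ 2.2 lb/kg = 59.90909 kg
Dose = 3.3 mg/kg/hr × 59.90909 kg = 197.7 mg/hr
Concentration = 1539 mg ÷ 81 mL = 19 mg/mL
Rate = 197.7 mg/hr ÷ 19 mg/mL = 10.40526 mL/hr
Volume infused so far = 10.40526 mL/hr × 3.1 hr = 32.25632 mL
Volume remaining = 81 − 32.25632 = 48.74368 mL
New rate:
Dose = 1.1 mg/kg/hr × 59.90909 kg = 65.9 mg/hr
Rate = 65.9 mg/hr ÷ 19 mg/mL = 3.468421 mL/hr
Time remaining = 48.74368 mL ÷ 3.468421 mL/hr = 14.05357 hr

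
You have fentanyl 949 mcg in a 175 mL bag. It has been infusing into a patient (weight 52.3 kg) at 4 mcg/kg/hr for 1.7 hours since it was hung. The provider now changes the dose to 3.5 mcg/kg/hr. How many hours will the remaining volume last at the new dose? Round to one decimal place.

3.2 hours

Initial rate:
Dose = 4 mcg/kg/hr × 52.3 kg = 209.2 mcg/hr
Concentration = 949 mcg ÷ 175 mL = 5.422857 mcg/mL
Rate = 209.2 mcg/hr ÷ 5.422857 mcg/mL = 38.57745 mL/hr
Volume infused so far = 38.57745 mL/hr × 1.7 hr = 65.58166 mL
Volume remaining = 175 − 65.58166 = 109.4183 mL
New rate:
Dose = 3.5 mcg/kg/hr × 52.3 kg = 183.05 mcg/hr
Rate = 183.05 mcg/hr ÷ 5.422857 mcg/mL = 33.75527 mL/hr
Time remaining = 109.4183 mL ÷ 33.75527 mL/hr = 3.241519 hr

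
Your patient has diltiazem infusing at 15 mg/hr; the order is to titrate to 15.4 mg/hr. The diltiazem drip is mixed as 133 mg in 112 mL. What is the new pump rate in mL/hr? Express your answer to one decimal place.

13.0 mL/hr

Concentration = 133 mg ÷ 112 mL = 1.1875 mg/mL
Rate = 15.4 mg/hr ÷ 1.1875 mg/mL = 12.96842 mL/hr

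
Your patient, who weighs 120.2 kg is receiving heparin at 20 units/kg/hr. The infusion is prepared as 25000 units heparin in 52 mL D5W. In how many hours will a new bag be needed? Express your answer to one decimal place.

10.4 hours

Dose = 20 units/kg/hr × 120.2 kg = 2404 units/hr
Concentration = 25000 units ÷ 52 mL = 480.7692 units/mL
Rate = 2404 units/hr ÷ 480.7692 units/mL = 5.00032 mL/hr
Duration = 52 mL ÷ 5.00032 mL/hr = 10.39933 hr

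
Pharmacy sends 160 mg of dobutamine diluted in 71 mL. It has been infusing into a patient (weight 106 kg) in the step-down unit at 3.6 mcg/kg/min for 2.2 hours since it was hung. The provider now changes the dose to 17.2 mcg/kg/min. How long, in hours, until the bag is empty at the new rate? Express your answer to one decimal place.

Initial rate:
Dose = 3.6 mcg/kg/min × 106 kg = 381.6 mcg/min
381.6 mcg/min × 60 min/hr = 22896 mcg/hr
Concentration = 160 mg ÷ 71 mL = 2.253521 mg/mL = 2253.521 mcg/mL
Rate = 22896 mcg/hr ÷ 2253.521 mcg/mL = 10.1601 mL/hr
Volume infused so far = 10.1601 mL/hr × 2.2 hr = 22.35222 mL
Volume remaining = 71 − 22.35222 = 48.64778 mL
New rate:
Dose = 17.2 mcg/kg/min × 106 kg = 1823.2 mcg/min
1823.2 mcg/min × 60 min/hr = 109392 mcg/hr
Rate = 109392 mcg/hr ÷ 2253.521 mcg/mL = 48.5427 mL/hr
Time remaining = 48.64778 mL ÷ 48.5427 mL/hr = 1.002165 hr

1.0 hours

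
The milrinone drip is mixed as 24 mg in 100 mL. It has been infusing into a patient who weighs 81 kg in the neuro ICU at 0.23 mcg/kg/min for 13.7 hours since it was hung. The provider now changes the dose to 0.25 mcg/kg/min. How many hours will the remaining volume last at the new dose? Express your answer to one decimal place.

7.1 hours

Initial rate:
Dose = 0.23 mcg/kg/min × 81 kg = 18.63 mcg/min
18.63 mcg/min × 60 min/hr = 1117.8 mcg/hr
Concentration = 24 mg ÷ 100 mL = 0.24 mg/mL = 240 mcg/mL
Rate = 1117.8 mcg/hr ÷ 240 mcg/mL = 4.6575 mL/hr
Volume infused so far = 4.6575 mL/hr × 13.7 hr = 63.80775 mL
Volume remaining = 100 − 63.80775 = 36.19225 mL
New rate:
Dose = 0.25 mcg/kg/min × 81 kg = 20.25 mcg/min
20.25 mcg/min × 60 min/hr = 1215 mcg/hr
Rate = 1215 mcg/hr ÷ 240 mcg/mL = 5.0625 mL/hr
Time remaining = 36.19225 mL ÷ 5.0625 mL/hr = 7.149086 hr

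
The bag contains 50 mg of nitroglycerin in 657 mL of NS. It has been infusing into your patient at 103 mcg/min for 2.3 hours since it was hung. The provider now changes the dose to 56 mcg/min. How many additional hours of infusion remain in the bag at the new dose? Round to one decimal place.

10.7 hours

Initial rate:
103 mcg/min × 60 min/hr = 6180 mcg/hr
Concentration = 50 mg ÷ 657 mL = 0.0761035 mg/mL = 76.1035 mcg/mL
Rate = 6180 mcg/hr ÷ 76.1035 mcg/mL = 81.2052 mL/hr
Volume infused so far = 81.2052 mL/hr × 2.3 hr = 186.772 mL
Volume remaining = 657 − 186.772 = 470.228 mL
New rate:
56 mcg/min × 60 min/hr = 3360 mcg/hr
Rate = 3360 mcg/hr ÷ 76.1035 mcg/mL = 44.1504 mL/hr
Time remaining = 470.228 mL ÷ 44.1504 mL/hr = 10.6506 hr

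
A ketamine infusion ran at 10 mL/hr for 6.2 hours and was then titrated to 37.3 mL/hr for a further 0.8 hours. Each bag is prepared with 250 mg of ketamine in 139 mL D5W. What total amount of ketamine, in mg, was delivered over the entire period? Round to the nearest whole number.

165 mg

Concentration = 250 mg ÷ 139 mL = 1.798561 mg/mL
Stage 1: 10 mL/hr × 6.2 hr = 62 mL → 62 mL × 1.798561 mg/mL = 111.5108 mg
Stage 2: 37.3 mL/hr × 0.8 hr = 29.84 mL → 29.84 mL × 1.798561 mg/mL = 53.66906 mg
Total = 111.5108 + 53.66906 = 165.1799 mg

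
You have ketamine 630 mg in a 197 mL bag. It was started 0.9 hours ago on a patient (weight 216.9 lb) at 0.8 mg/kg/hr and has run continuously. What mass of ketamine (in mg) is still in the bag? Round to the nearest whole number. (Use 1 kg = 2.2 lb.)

Weight = 216.9 lb ÷ 2.2 lb/kg = 98.59091 kg
Dose = 0.8 mg/kg/hr × 98.59091 kg = 78.87273 mg/hr
Concentration = 630 mg ÷ 197 mL = 3.19797 mg/mL
Rate = 78.87273 mg/hr ÷ 3.19797 mg/mL = 24.66338 mL/hr
Volume infused = 24.66338 mL/hr × 0.9 hr = 22.19704 mL
Volume remaining = 197 − 22.19704 = 174.803 mL
Drug remaining = 174.803 mL × 3.19797 mg/mL = 559.0145 mg

559 mg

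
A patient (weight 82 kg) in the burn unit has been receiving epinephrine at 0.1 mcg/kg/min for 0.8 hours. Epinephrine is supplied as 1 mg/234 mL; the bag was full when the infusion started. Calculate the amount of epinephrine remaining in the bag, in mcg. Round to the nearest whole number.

Dose = 0.1 mcg/kg/min × 82 kg = 8.2 mcg/min
8.2 mcg/min × 60 min/hr = 492 mcg/hr
Concentration = 1 mg ÷ 234 mL = 0.004273504 mg/mL = 4.273504 mcg/mL
Rate = 492 mcg/hr ÷ 4.273504 mcg/mL = 115.128 mL/hr
Volume infused = 115.128 mL/hr × 0.8 hr = 92.1024 mL
Volume remaining = 234 − 92.1024 = 141.8976 mL
Drug remaining = 141.8976 mL × 4.273504 mcg/mL = 606.4 mcg

606 mcg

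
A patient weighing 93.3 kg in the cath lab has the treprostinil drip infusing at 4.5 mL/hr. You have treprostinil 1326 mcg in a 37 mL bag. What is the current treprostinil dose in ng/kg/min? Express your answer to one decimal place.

28.8 ng/kg/min

Concentration = 1326 mcg ÷ 37 mL = 35.83784 mcg/mL = 35837.84 ng/mL
Drug rate = 4.5 mL/hr × 35837.84 ng/mL = 161270.3 ng/hr
161270.3 ng/hr ÷ 60 min/hr = 2687.838 ng/min
2687.838 ng/min ÷ 93.3 kg = 28.80855 ng/kg/min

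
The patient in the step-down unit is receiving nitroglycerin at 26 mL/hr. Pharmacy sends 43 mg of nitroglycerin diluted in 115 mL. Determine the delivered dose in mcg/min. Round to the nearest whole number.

162 mcg/min

Concentration = 43 mg ÷ 115 mL = 0.373913 mg/mL = 373.913 mcg/mL
Drug rate = 26 mL/hr × 373.913 mcg/mL = 9721.739 mcg/hr
9721.739 mcg/hr ÷ 60 min/hr = 162.029 mcg/min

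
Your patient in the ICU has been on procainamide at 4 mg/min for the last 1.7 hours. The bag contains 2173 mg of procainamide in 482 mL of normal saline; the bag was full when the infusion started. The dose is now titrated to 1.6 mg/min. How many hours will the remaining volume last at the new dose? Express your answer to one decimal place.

18.4 hours

Initial rate:
4 mg/min × 60 min/hr = 240 mg/hr
Concentration = 2173 mg ÷ 482 mL = 4.508299 mg/mL
Rate = 240 mg/hr ÷ 4.508299 mg/mL = 53.23516 mL/hr
Volume infused so far = 53.23516 mL/hr × 1.7 hr = 90.49977 mL
Volume remaining = 482 − 90.49977 = 391.5002 mL
New rate:
1.6 mg/min × 60 min/hr = 96 mg/hr
Rate = 96 mg/hr ÷ 4.508299 mg/mL = 21.29406 mL/hr
Time remaining = 391.5002 mL ÷ 21.29406 mL/hr = 18.38542 hr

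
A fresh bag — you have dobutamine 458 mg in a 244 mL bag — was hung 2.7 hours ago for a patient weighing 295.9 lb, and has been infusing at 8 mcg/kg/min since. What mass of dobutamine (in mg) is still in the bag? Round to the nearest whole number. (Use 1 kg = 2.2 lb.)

Weight = 295.9 lb ÷ 2.2 lb/kg = 134.5 kg
Dose = 8 mcg/kg/min × 134.5 kg = 1076 mcg/min
1076 mcg/min × 60 min/hr = 64560 mcg/hr
Concentration = 458 mg ÷ 244 mL = 1.877049 mg/mL = 1877.049 mcg/mL
Rate = 64560 mcg/hr ÷ 1877.049 mcg/mL = 34.39441 mL/hr
Volume infused = 34.39441 mL/hr × 2.7 hr = 92.86491 mL
Volume remaining = 244 − 92.86491 = 151.1351 mL
Drug remaining = 151.1351 mL × 1877.049 mcg/mL = 283688 mcg = 283.688 mg

284 mg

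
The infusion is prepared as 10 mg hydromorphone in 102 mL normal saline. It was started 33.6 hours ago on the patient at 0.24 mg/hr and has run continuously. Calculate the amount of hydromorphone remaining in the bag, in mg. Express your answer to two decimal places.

Concentration = 10 mg ÷ 102 mL = 0.09803922 mg/mL
Rate = 0.24 mg/hr ÷ 0.09803922 mg/mL = 2.448 mL/hr
Volume infused = 2.448 mL/hr × 33.6 hr = 82.2528 mL
Volume remaining = 102 − 82.2528 = 19.7472 mL
Drug remaining = 19.7472 mL × 0.09803922 mg/mL = 1.936 mg

1.94 mg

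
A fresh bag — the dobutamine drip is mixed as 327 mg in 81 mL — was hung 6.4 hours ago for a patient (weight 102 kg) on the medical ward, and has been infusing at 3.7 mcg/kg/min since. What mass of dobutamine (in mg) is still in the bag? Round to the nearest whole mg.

Dose = 3.7 mcg/kg/min × 102 kg = 377.4 mcg/min
377.4 mcg/min × 60 min/hr = 22644 mcg/hr
Concentration = 327 mg ÷ 81 mL = 4.037037 mg/mL = 4037.037 mcg/mL
Rate = 22644 mcg/hr ÷ 4037.037 mcg/mL = 5.609064 mL/hr
Volume infused = 5.609064 mL/hr × 6.4 hr = 35.89801 mL
Volume remaining = 81 − 35.89801 = 45.10199 mL
Drug remaining = 45.10199 mL × 4037.037 mcg/mL = 182078.4 mcg = 182.0784 mg

182 mg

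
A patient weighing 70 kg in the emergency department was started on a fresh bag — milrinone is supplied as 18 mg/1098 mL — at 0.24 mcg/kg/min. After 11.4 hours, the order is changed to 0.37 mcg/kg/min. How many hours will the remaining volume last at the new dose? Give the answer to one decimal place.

4.2 hours

Initial rate:
Dose = 0.24 mcg/kg/min × 70 kg = 16.8 mcg/min
16.8 mcg/min × 60 min/hr = 1008 mcg/hr
Concentration = 18 mg ÷ 1098 mL = 0.01639344 mg/mL = 16.39344 mcg/mL
Rate = 1008 mcg/hr ÷ 16.39344 mcg/mL = 61.488 mL/hr
Volume infused so far = 61.488 mL/hr × 11.4 hr = 700.9632 mL
Volume remaining = 1098 − 700.9632 = 397.0368 mL
New rate:
Dose = 0.37 mcg/kg/min × 70 kg = 25.9 mcg/min
25.9 mcg/min × 60 min/hr = 1554 mcg/hr
Rate = 1554 mcg/hr ÷ 16.39344 mcg/mL = 94.794 mL/hr
Time remaining = 397.0368 mL ÷ 94.794 mL/hr = 4.188417 hr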